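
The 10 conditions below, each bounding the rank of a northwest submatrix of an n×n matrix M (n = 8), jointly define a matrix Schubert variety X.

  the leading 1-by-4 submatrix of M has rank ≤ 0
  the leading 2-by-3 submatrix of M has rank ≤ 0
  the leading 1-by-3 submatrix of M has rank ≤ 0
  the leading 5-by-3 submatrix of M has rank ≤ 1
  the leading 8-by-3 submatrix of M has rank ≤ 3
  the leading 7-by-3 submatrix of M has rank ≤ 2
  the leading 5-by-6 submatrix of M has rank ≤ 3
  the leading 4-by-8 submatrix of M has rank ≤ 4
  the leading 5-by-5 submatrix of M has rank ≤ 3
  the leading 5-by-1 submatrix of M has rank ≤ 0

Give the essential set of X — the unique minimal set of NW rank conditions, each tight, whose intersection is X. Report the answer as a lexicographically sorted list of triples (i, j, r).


Recovering R(i,j) via the rank-extension bound from the 10 conditions:

  i=1: 0 0 0 0 1 1 1 1
  i=2: 0 0 0 1 2 2 2 2
  i=3: 0 1 1 2 3 3 3 3
  i=4: 0 1 1 2 3 3 4 4
  i=5: 0 1 1 2 3 3 4 5
  i=6: 1 2 2 3 4 4 5 6
  i=7: 1 2 2 3 4 5 6 7
  i=8: 1 2 3 4 5 6 7 8

giving w = (5, 4, 2, 7, 8, 1, 6, 3) via Δ²R.

Rothe diagram D(w) (15 cells), 6 SE-corners (essential conditions):

[(1, 4, 0), (2, 3, 0), (5, 1, 0), (5, 3, 1), (5, 6, 3), (7, 3, 2)]


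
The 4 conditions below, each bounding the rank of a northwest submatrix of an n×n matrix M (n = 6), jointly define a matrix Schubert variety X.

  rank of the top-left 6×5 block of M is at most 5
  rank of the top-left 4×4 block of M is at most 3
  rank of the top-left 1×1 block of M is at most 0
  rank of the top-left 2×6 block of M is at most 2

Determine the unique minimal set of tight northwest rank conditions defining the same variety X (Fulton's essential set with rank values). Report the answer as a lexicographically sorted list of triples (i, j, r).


Reconstructing r_w from the 4 given conditions:

  i=1: 0, 1, 1, 1, 1, 1
  i=2: 1, 2, 2, 2, 2, 2
  i=3: 1, 2, 3, 3, 3, 3
  i=4: 1, 2, 3, 3, 4, 4
  i=5: 1, 2, 3, 4, 5, 5
  i=6: 1, 2, 3, 4, 5, 6

hence w(1..6) = (2, 1, 3, 5, 4, 6).

2 SE-corners of the 2-cell Rothe diagram give Ess(w):

[(1, 1, 0), (4, 4, 3)]


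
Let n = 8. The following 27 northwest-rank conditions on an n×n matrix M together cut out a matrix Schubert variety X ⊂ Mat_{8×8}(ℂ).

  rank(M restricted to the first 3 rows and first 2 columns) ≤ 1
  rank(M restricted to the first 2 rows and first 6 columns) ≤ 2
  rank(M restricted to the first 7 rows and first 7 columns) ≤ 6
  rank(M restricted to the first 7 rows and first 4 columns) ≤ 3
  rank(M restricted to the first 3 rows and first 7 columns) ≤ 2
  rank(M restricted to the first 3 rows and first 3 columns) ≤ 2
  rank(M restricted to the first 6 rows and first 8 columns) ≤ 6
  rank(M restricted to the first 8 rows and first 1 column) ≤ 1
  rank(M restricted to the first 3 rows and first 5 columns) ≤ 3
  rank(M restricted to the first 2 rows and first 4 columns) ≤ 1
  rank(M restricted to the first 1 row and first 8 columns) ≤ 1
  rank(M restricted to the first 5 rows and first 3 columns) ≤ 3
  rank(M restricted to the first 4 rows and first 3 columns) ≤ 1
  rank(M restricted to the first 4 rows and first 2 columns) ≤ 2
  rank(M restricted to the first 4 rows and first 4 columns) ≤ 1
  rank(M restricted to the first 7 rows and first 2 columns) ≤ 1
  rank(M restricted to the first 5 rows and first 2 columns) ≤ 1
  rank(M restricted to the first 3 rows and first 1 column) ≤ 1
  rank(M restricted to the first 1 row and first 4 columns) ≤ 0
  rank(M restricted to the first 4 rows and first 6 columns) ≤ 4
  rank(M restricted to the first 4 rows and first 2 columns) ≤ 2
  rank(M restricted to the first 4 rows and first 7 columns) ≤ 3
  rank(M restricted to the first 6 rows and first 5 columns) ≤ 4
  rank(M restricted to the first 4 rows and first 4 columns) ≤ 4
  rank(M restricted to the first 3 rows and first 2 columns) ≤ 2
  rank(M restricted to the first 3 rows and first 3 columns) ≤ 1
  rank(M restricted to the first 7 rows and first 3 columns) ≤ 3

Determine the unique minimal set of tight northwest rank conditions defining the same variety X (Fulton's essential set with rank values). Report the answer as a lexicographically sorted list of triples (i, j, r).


Reconstructing r_w from the 27 given conditions:

  0, 0, 0, 0, 1, 1, 1, 1
  1, 1, 1, 1, 2, 2, 2, 2
  1, 1, 1, 1, 2, 2, 2, 3
  1, 1, 1, 1, 2, 3, 3, 4
  1, 1, 2, 2, 3, 4, 4, 5
  1, 1, 2, 3, 4, 5, 5, 6
  1, 1, 2, 3, 4, 5, 6, 7
  1, 2, 3, 4, 5, 6, 7, 8

hence w(1..8) = (5, 1, 8, 6, 3, 4, 7, 2).

D(w) has 15 cells with 4 SE-corners; essential set:

[(1, 4, 0), (3, 7, 2), (4, 4, 1), (7, 2, 1)]


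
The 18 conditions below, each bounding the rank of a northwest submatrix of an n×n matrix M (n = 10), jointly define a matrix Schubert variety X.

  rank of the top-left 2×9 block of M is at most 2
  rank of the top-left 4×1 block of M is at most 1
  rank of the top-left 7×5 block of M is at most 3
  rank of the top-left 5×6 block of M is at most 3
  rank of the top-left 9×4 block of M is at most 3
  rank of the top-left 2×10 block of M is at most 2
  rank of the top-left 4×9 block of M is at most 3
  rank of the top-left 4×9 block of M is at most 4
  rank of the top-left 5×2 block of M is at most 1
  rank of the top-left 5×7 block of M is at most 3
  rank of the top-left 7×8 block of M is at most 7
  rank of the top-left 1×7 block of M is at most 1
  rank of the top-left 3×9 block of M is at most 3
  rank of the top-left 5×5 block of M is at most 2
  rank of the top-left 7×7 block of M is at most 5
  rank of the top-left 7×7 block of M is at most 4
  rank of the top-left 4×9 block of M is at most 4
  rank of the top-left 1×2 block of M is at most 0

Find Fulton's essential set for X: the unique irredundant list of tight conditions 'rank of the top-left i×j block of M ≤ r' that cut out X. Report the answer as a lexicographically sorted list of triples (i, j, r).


Propagating the 18 rank bounds to every northwest block:

  R[1]: 0, 0, 1, 1, 1, 1, 1, 1, 1, 1
  R[2]: 1, 1, 2, 2, 2, 2, 2, 2, 2, 2
  R[3]: 1, 1, 2, 2, 2, 3, 3, 3, 3, 3
  R[4]: 1, 1, 2, 2, 2, 3, 3, 3, 3, 4
  R[5]: 1, 1, 2, 2, 2, 3, 3, 4, 4, 5
  R[6]: 1, 2, 3, 3, 3, 4, 4, 5, 5, 6
  R[7]: 1, 2, 3, 3, 3, 4, 4, 5, 6, 7
  R[8]: 1, 2, 3, 3, 4, 5, 5, 6, 7, 8
  R[9]: 1, 2, 3, 3, 4, 5, 6, 7, 8, 9
  R[10]: 1, 2, 3, 4, 5, 6, 7, 8, 9, 10

second differences of R give the permutation w = (3, 1, 6, 10, 8, 2, 9, 5, 7, 4).

D(w) has 20 cells with 8 SE-corners; essential set:

[(1, 2, 0), (4, 9, 3), (5, 2, 1), (5, 5, 2), (5, 7, 3), (7, 5, 3), (7, 7, 4), (9, 4, 3)]


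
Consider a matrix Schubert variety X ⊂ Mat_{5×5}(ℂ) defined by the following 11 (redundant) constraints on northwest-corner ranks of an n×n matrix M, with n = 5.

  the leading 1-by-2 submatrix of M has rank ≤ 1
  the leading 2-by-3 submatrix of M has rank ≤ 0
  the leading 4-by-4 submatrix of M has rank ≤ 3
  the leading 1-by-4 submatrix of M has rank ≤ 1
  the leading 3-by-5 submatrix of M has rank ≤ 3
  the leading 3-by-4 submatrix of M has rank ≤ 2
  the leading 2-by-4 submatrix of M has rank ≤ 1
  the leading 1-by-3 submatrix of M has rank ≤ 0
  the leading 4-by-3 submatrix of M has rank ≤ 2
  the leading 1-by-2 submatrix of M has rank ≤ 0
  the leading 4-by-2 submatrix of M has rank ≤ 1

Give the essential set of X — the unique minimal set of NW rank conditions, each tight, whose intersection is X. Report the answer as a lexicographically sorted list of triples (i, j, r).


Computing R[i][j] = min implied NW-rank bound (n=5, 11 conditions):

  i=1: 0, 0, 0, 1, 1
  i=2: 0, 0, 0, 1, 2
  i=3: 1, 1, 1, 2, 3
  i=4: 1, 1, 2, 3, 4
  i=5: 1, 2, 3, 4, 5

hence w(1..5) = (4, 5, 1, 3, 2).

2 SE-corners of the 7-cell Rothe diagram give Ess(w):

[(2, 3, 0), (4, 2, 1)]


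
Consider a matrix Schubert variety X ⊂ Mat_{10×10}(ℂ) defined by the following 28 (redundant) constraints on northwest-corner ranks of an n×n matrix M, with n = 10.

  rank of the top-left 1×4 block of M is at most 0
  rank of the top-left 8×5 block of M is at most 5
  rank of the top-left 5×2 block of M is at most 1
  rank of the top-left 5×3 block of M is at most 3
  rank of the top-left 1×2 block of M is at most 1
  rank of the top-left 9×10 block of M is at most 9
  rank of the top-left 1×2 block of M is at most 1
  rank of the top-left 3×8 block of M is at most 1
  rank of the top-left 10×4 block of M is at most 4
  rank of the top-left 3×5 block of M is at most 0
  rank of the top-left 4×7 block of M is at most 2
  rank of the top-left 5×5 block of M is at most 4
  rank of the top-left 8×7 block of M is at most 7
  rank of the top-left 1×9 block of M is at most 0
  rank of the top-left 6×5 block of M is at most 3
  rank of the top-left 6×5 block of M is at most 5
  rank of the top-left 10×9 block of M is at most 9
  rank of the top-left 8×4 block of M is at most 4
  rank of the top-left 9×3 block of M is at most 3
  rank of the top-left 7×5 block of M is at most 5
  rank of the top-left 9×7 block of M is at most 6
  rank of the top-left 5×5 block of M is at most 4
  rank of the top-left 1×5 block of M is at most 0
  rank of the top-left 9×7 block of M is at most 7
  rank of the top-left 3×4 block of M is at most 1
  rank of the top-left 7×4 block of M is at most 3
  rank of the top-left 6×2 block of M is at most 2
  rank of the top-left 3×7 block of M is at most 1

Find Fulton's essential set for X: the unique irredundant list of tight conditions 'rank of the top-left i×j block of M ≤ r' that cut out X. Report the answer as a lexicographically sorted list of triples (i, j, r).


Computing R[i][j] = min implied NW-rank bound (n=10, 28 conditions):

  row 1: 0  0  0  0  0  0  0  0  0  1
  row 2: 0  0  0  0  0  1  1  1  1  2
  row 3: 0  0  0  0  0  1  1  1  2  3
  row 4: 1  1  1  1  1  2  2  2  3  4
  row 5: 1  1  2  2  2  3  3  3  4  5
  row 6: 1  2  3  3  3  4  4  4  5  6
  row 7: 1  2  3  3  4  5  5  5  6  7
  row 8: 1  2  3  4  5  6  6  6  7  8
  row 9: 1  2  3  4  5  6  6  7  8  9
  row 10: 1  2  3  4  5  6  7  8  9  10

hence w(1..10) = (10, 6, 9, 1, 3, 2, 5, 4, 8, 7).

D(w) has 24 cells with 6 SE-corners; essential set:

[(1, 9, 0), (3, 5, 0), (3, 8, 1), (5, 2, 1), (7, 4, 3), (9, 7, 6)]


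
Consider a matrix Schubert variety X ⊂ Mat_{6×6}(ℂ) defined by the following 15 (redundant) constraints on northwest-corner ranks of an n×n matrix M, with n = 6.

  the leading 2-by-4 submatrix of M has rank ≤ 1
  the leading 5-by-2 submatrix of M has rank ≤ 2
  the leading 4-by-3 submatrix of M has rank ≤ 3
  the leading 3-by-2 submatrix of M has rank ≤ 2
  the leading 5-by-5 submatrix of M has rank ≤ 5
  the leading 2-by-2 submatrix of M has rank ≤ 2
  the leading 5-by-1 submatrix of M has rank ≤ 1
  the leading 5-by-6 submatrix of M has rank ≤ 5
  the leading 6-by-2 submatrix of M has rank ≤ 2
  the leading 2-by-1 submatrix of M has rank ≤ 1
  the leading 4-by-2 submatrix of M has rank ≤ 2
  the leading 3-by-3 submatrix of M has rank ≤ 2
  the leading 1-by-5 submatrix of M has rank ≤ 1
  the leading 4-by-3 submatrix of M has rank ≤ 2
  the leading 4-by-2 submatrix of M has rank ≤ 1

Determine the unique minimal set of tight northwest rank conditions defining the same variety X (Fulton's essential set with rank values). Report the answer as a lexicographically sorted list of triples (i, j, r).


Reconstructing r_w from the 15 given conditions:

  R[1]: 1  1  1  1  1  1
  R[2]: 1  1  1  1  2  2
  R[3]: 1  1  2  2  3  3
  R[4]: 1  1  2  3  4  4
  R[5]: 1  2  3  4  5  5
  R[6]: 1  2  3  4  5  6

second differences of R give the permutation w = (1, 5, 3, 4, 2, 6).

ℓ(w)=5; the 2 essential cells (i,j,r):

[(2, 4, 1), (4, 2, 1)]


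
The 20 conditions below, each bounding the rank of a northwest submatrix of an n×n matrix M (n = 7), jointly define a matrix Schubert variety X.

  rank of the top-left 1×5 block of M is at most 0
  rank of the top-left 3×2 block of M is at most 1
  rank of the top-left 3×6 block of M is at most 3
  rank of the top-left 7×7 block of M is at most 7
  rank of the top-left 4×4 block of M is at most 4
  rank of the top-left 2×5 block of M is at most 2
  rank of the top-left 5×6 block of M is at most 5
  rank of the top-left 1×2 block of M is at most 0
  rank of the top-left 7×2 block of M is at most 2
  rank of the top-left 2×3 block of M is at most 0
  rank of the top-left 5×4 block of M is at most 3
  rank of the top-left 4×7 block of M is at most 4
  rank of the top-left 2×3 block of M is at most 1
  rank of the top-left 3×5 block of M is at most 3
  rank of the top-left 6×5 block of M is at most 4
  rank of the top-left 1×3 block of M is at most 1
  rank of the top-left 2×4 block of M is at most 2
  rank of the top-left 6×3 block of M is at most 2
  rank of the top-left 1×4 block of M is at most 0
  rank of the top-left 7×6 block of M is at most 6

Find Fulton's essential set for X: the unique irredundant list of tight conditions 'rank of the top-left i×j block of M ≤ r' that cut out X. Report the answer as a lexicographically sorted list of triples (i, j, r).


Propagating the 20 rank bounds to every northwest block:

  0 | 0 | 0 | 0 | 0 | 1 | 1
  0 | 0 | 0 | 1 | 1 | 2 | 2
  1 | 1 | 1 | 2 | 2 | 3 | 3
  1 | 2 | 2 | 3 | 3 | 4 | 4
  1 | 2 | 2 | 3 | 4 | 5 | 5
  1 | 2 | 2 | 3 | 4 | 5 | 6
  1 | 2 | 3 | 4 | 5 | 6 | 7

giving w = (6, 4, 1, 2, 5, 7, 3) via Δ²R.

Rothe diagram D(w) (10 cells), 3 SE-corners (essential conditions):

[(1, 5, 0), (2, 3, 0), (6, 3, 2)]


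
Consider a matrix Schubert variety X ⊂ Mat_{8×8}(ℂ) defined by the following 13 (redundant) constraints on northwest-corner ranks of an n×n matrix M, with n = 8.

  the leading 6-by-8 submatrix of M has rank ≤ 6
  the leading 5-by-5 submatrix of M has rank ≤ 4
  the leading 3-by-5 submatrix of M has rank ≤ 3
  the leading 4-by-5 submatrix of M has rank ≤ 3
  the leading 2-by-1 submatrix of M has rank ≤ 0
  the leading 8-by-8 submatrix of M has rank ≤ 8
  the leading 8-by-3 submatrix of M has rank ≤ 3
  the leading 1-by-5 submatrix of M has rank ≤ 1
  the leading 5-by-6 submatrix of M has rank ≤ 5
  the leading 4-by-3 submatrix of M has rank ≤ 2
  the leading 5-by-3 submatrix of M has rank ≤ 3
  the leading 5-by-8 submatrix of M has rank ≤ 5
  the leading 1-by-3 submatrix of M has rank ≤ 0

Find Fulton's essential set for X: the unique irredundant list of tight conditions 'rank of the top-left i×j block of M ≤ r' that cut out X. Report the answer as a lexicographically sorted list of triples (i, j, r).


The tightest implied rank at each (i,j), from the 13 conditions:

  i=1: 0 0 0 1 1 1 1 1
  i=2: 0 1 1 2 2 2 2 2
  i=3: 1 2 2 3 3 3 3 3
  i=4: 1 2 2 3 3 4 4 4
  i=5: 1 2 3 4 4 5 5 5
  i=6: 1 2 3 4 5 6 6 6
  i=7: 1 2 3 4 5 6 7 7
  i=8: 1 2 3 4 5 6 7 8

hence w(1..8) = (4, 2, 1, 6, 3, 5, 7, 8).

D(w) has 6 cells with 4 SE-corners; essential set:

[(1, 3, 0), (2, 1, 0), (4, 3, 2), (4, 5, 3)]


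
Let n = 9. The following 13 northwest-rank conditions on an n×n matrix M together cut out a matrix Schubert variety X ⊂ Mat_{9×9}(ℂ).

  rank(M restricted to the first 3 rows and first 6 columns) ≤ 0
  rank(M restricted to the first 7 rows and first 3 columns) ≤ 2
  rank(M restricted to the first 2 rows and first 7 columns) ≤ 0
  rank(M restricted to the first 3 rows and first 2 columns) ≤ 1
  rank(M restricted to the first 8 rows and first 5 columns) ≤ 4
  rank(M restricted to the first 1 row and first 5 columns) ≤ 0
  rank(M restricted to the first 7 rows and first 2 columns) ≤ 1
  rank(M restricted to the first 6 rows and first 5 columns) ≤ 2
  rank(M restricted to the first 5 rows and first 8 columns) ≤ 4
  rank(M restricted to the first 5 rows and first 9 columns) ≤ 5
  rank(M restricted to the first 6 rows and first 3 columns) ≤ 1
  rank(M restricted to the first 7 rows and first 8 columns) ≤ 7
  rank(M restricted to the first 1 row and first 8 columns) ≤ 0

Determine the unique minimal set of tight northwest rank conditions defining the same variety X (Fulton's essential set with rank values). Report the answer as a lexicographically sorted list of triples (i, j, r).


Recovering R(i,j) via the rank-extension bound from the 13 conditions:

  0, 0, 0, 0, 0, 0, 0, 0, 1
  0, 0, 0, 0, 0, 0, 0, 1, 2
  0, 0, 0, 0, 0, 0, 1, 2, 3
  1, 1, 1, 1, 1, 1, 2, 3, 4
  1, 1, 1, 2, 2, 2, 3, 4, 5
  1, 1, 1, 2, 2, 3, 4, 5, 6
  1, 1, 2, 3, 3, 4, 5, 6, 7
  1, 2, 3, 4, 4, 5, 6, 7, 8
  1, 2, 3, 4, 5, 6, 7, 8, 9

so w = (9, 8, 7, 1, 4, 6, 3, 2, 5).

|D(w)|=27, |Ess(w)|=6:

[(1, 8, 0), (2, 7, 0), (3, 6, 0), (6, 3, 1), (6, 5, 2), (7, 2, 1)]


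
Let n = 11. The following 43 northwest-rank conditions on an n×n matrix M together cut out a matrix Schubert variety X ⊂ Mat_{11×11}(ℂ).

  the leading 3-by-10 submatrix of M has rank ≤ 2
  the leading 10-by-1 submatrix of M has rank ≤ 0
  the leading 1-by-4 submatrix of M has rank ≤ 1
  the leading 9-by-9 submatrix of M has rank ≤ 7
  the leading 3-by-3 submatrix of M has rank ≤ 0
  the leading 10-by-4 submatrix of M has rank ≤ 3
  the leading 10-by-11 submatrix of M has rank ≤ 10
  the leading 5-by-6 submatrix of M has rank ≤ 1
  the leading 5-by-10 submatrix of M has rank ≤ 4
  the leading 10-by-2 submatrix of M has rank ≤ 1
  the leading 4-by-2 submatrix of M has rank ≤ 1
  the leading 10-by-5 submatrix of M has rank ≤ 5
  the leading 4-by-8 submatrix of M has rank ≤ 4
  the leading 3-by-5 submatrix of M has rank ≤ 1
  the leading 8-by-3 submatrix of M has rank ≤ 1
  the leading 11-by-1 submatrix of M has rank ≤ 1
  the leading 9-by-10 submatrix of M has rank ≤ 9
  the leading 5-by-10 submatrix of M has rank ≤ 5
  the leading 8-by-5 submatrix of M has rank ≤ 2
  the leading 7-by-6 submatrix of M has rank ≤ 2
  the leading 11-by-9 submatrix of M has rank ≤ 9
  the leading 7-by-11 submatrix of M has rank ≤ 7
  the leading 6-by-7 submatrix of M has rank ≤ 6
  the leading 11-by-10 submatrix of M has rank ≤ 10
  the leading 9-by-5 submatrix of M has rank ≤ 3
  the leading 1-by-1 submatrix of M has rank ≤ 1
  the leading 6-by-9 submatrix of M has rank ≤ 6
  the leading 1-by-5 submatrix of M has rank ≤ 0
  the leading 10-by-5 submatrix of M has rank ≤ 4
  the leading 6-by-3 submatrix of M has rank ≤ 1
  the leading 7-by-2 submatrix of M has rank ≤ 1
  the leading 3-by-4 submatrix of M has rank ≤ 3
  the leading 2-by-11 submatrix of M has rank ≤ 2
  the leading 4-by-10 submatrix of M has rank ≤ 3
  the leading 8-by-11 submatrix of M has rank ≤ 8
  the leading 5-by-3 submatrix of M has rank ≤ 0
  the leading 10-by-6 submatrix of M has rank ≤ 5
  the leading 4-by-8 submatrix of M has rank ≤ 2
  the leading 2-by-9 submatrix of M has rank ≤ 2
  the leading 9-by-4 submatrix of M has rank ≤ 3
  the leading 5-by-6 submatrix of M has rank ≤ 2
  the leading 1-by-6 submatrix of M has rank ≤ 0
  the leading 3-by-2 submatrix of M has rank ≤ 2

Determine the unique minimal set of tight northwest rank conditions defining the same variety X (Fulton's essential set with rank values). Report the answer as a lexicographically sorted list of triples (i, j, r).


The tightest implied rank at each (i,j), from the 43 conditions:

  row 1: 0, 0, 0, 0, 0, 0, 1, 1, 1, 1, 1
  row 2: 0, 0, 0, 1, 1, 1, 2, 2, 2, 2, 2
  row 3: 0, 0, 0, 1, 1, 1, 2, 2, 2, 2, 3
  row 4: 0, 0, 0, 1, 1, 1, 2, 2, 3, 3, 4
  row 5: 0, 0, 0, 1, 1, 1, 2, 3, 4, 4, 5
  row 6: 0, 1, 1, 2, 2, 2, 3, 4, 5, 5, 6
  row 7: 0, 1, 1, 2, 2, 2, 3, 4, 5, 6, 7
  row 8: 0, 1, 1, 2, 2, 3, 4, 5, 6, 7, 8
  row 9: 0, 1, 2, 3, 3, 4, 5, 6, 7, 8, 9
  row 10: 0, 1, 2, 3, 4, 5, 6, 7, 8, 9, 10
  row 11: 1, 2, 3, 4, 5, 6, 7, 8, 9, 10, 11

reading off 1-entries of Δ²R: w = (7, 4, 11, 9, 8, 2, 10, 6, 3, 5, 1).

|D(w)|=38, |Ess(w)|=9:

[(1, 6, 0), (3, 10, 2), (4, 8, 2), (5, 3, 0), (5, 6, 1), (7, 6, 2), (8, 3, 1), (8, 5, 2), (10, 1, 0)]


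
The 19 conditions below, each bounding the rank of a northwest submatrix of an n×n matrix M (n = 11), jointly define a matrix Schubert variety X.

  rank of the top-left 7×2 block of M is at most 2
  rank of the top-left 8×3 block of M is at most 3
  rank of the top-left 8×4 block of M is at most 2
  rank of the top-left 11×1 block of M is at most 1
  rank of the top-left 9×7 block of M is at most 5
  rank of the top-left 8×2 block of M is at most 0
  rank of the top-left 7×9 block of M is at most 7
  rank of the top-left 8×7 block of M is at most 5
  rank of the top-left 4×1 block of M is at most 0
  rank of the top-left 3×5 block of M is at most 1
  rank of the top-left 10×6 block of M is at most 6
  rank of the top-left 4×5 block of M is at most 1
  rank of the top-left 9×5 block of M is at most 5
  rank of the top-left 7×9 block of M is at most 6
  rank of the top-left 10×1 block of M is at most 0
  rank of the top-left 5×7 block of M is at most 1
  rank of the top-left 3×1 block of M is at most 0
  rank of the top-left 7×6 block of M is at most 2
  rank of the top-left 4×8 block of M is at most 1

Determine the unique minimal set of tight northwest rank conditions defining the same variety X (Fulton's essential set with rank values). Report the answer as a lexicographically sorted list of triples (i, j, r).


Propagating the 19 rank bounds to every northwest block:

  i=1: 0  0  1  1  1  1  1  1  1  1  1
  i=2: 0  0  1  1  1  1  1  1  2  2  2
  i=3: 0  0  1  1  1  1  1  1  2  3  3
  i=4: 0  0  1  1  1  1  1  1  2  3  4
  i=5: 0  0  1  1  1  1  1  2  3  4  5
  i=6: 0  0  1  2  2  2  2  3  4  5  6
  i=7: 0  0  1  2  2  2  3  4  5  6  7
  i=8: 0  0  1  2  3  3  4  5  6  7  8
  i=9: 0  1  2  3  4  4  5  6  7  8  9
  i=10: 0  1  2  3  4  5  6  7  8  9  10
  i=11: 1  2  3  4  5  6  7  8  9  10  11

giving w = (3, 9, 10, 11, 8, 4, 7, 5, 2, 6, 1) via Δ²R.

Fulton essential set (5 of the 39 Rothe cells):

[(4, 8, 1), (5, 7, 1), (7, 6, 2), (8, 2, 0), (10, 1, 0)]


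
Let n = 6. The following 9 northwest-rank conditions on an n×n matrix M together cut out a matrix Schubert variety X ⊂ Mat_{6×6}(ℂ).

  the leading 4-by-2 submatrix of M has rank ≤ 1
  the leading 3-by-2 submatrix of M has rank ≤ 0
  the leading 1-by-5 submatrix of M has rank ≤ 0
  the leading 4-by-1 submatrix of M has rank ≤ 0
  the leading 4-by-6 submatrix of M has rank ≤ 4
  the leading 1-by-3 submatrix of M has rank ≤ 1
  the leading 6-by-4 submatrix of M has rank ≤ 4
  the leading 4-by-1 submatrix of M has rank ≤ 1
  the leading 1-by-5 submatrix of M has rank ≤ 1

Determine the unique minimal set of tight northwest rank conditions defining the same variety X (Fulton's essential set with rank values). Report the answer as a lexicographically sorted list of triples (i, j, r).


The tightest implied rank at each (i,j), from the 9 conditions:

  i=1: 0  0  0  0  0  1
  i=2: 0  0  1  1  1  2
  i=3: 0  0  1  2  2  3
  i=4: 0  1  2  3  3  4
  i=5: 1  2  3  4  4  5
  i=6: 1  2  3  4  5  6

so w = (6, 3, 4, 2, 1, 5).

D(w) has 10 cells with 3 SE-corners; essential set:

[(1, 5, 0), (3, 2, 0), (4, 1, 0)]


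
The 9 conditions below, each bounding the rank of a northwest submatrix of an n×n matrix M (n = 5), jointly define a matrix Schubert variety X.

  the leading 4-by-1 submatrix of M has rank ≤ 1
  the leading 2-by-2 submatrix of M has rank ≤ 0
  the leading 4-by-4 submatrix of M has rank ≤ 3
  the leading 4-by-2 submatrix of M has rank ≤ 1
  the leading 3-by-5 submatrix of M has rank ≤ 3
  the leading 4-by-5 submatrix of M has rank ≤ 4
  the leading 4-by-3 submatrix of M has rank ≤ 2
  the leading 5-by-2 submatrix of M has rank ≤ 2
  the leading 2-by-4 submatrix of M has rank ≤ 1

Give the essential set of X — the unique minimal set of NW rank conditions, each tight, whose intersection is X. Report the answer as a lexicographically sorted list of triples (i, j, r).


Computing R[i][j] = min implied NW-rank bound (n=5, 9 conditions):

  R[1]: 0, 0, 1, 1, 1
  R[2]: 0, 0, 1, 1, 2
  R[3]: 1, 1, 2, 2, 3
  R[4]: 1, 1, 2, 3, 4
  R[5]: 1, 2, 3, 4, 5

so w = (3, 5, 1, 4, 2).

D(w) has 6 cells with 3 SE-corners; essential set:

[(2, 2, 0), (2, 4, 1), (4, 2, 1)]


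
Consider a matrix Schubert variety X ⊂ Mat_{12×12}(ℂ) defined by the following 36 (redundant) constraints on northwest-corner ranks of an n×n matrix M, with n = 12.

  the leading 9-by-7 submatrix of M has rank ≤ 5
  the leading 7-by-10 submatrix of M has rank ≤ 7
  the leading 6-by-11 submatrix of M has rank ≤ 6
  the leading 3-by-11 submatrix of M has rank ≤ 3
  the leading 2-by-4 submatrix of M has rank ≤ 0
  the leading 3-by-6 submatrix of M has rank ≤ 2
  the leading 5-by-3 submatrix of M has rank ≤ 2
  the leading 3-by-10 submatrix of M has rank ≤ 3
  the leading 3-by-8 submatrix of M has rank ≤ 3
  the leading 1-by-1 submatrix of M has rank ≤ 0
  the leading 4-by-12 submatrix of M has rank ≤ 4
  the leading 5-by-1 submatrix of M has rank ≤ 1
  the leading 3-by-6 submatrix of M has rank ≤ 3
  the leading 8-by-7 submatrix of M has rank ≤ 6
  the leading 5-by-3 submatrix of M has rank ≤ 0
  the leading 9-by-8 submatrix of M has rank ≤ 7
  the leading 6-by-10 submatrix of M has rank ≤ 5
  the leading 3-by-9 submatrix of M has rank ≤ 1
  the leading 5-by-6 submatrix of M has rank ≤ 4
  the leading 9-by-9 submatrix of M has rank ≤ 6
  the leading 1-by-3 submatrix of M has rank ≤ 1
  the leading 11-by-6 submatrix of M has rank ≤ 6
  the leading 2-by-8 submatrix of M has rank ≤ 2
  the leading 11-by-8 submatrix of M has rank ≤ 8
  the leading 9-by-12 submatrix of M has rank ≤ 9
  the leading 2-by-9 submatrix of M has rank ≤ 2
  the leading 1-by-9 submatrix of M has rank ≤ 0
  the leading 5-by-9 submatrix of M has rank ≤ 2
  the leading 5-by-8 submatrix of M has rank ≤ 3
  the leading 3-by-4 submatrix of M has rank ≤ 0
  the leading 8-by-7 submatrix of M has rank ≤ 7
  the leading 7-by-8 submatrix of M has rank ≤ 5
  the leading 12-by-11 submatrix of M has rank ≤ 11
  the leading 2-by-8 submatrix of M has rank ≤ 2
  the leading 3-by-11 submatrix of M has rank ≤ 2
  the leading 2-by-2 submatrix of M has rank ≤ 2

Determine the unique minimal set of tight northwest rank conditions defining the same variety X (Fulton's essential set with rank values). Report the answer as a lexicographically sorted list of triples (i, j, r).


Computing R[i][j] = min implied NW-rank bound (n=12, 36 conditions):

  i=1: 0  0  0  0  0  0  0  0  0  1  1  1
  i=2: 0  0  0  0  1  1  1  1  1  2  2  2
  i=3: 0  0  0  0  1  1  1  1  1  2  2  3
  i=4: 0  0  0  1  2  2  2  2  2  3  3  4
  i=5: 0  0  0  1  2  2  2  2  2  3  4  5
  i=6: 1  1  1  2  3  3  3  3  3  4  5  6
  i=7: 1  2  2  3  4  4  4  4  4  5  6  7
  i=8: 1  2  3  4  5  5  5  5  5  6  7  8
  i=9: 1  2  3  4  5  5  5  6  6  7  8  9
  i=10: 1  2  3  4  5  6  6  7  7  8  9  10
  i=11: 1  2  3  4  5  6  7  8  8  9  10  11
  i=12: 1  2  3  4  5  6  7  8  9  10  11  12

hence w(1..12) = (10, 5, 12, 4, 11, 1, 2, 3, 8, 6, 7, 9).

7 SE-corners of the 34-cell Rothe diagram give Ess(w):

[(1, 9, 0), (3, 4, 0), (3, 9, 1), (3, 11, 2), (5, 3, 0), (5, 9, 2), (9, 7, 5)]


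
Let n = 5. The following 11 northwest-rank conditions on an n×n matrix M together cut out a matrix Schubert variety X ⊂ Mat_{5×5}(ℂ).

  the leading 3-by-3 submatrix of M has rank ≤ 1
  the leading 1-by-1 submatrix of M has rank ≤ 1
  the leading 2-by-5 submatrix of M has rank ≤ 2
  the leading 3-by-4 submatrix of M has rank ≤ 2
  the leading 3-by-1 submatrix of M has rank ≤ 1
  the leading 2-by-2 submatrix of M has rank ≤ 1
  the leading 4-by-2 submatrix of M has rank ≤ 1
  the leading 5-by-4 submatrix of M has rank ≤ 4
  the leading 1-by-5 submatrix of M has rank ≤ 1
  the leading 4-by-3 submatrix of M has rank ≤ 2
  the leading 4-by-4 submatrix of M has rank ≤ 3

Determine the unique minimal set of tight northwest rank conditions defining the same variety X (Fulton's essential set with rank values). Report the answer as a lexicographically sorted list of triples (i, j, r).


Reconstructing r_w from the 11 given conditions:

  1 | 1 | 1 | 1 | 1
  1 | 1 | 1 | 2 | 2
  1 | 1 | 1 | 2 | 3
  1 | 1 | 2 | 3 | 4
  1 | 2 | 3 | 4 | 5

so w = (1, 4, 5, 3, 2).

ℓ(w)=5; the 2 essential cells (i,j,r):

[(3, 3, 1), (4, 2, 1)]


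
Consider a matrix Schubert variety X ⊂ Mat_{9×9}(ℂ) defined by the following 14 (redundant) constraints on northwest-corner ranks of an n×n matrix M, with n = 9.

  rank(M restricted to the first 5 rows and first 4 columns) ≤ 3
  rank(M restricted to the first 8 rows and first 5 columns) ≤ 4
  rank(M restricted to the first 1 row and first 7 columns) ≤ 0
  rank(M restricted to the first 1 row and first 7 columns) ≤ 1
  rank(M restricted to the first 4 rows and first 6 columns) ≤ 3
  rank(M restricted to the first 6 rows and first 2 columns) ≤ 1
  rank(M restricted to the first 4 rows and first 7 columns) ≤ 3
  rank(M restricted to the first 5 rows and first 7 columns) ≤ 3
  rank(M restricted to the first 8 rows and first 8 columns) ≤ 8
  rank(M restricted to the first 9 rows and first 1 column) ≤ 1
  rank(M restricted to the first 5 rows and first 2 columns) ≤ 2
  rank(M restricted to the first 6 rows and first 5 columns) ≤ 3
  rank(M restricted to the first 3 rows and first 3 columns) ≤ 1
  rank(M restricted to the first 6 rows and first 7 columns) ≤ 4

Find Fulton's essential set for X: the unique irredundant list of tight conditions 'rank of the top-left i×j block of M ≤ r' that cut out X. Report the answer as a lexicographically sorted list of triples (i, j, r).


The tightest implied rank at each (i,j), from the 14 conditions:

  row 1: 0 0 0 0 0 0 0 1 1
  row 2: 1 1 1 1 1 1 1 2 2
  row 3: 1 1 1 2 2 2 2 3 3
  row 4: 1 1 2 3 3 3 3 4 4
  row 5: 1 1 2 3 3 3 3 4 5
  row 6: 1 1 2 3 3 4 4 5 6
  row 7: 1 2 3 4 4 5 5 6 7
  row 8: 1 2 3 4 4 5 6 7 8
  row 9: 1 2 3 4 5 6 7 8 9

hence w(1..9) = (8, 1, 4, 3, 9, 6, 2, 7, 5).

ℓ(w)=17; the 6 essential cells (i,j,r):

[(1, 7, 0), (3, 3, 1), (5, 7, 3), (6, 2, 1), (6, 5, 3), (8, 5, 4)]


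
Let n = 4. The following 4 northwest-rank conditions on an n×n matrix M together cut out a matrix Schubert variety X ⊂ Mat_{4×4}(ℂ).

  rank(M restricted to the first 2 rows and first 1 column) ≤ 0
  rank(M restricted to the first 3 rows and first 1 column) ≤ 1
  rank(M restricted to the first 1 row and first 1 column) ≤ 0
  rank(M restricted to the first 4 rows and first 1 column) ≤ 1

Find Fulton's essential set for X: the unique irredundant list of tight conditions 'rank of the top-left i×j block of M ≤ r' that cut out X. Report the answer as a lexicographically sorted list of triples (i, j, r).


Rank table r_w(4×4) implied by the 4 constraints:

  0, 1, 1, 1
  0, 1, 2, 2
  1, 2, 3, 3
  1, 2, 3, 4

second differences of R give the permutation w = (2, 3, 1, 4).

|D(w)|=2, |Ess(w)|=1:

[(2, 1, 0)]


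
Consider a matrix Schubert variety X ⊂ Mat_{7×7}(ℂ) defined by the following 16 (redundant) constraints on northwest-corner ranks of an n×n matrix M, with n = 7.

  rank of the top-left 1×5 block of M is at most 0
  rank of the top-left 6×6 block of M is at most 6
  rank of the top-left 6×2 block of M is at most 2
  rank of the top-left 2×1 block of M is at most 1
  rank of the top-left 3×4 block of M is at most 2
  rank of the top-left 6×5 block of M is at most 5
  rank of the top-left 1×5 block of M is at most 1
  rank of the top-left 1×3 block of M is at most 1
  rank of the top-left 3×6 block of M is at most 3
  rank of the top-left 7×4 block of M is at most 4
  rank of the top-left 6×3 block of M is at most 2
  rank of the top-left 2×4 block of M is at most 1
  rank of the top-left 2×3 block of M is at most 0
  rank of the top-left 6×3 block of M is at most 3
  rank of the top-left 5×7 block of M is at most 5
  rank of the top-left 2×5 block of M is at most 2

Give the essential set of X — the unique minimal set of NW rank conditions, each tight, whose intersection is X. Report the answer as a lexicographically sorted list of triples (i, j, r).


Rank table r_w(7×7) implied by the 16 constraints:

  R[1]: 0  0  0  0  0  1  1
  R[2]: 0  0  0  1  1  2  2
  R[3]: 1  1  1  2  2  3  3
  R[4]: 1  2  2  3  3  4  4
  R[5]: 1  2  2  3  4  5  5
  R[6]: 1  2  2  3  4  5  6
  R[7]: 1  2  3  4  5  6  7

hence w(1..7) = (6, 4, 1, 2, 5, 7, 3).

Fulton essential set (3 of the 10 Rothe cells):

[(1, 5, 0), (2, 3, 0), (6, 3, 2)]


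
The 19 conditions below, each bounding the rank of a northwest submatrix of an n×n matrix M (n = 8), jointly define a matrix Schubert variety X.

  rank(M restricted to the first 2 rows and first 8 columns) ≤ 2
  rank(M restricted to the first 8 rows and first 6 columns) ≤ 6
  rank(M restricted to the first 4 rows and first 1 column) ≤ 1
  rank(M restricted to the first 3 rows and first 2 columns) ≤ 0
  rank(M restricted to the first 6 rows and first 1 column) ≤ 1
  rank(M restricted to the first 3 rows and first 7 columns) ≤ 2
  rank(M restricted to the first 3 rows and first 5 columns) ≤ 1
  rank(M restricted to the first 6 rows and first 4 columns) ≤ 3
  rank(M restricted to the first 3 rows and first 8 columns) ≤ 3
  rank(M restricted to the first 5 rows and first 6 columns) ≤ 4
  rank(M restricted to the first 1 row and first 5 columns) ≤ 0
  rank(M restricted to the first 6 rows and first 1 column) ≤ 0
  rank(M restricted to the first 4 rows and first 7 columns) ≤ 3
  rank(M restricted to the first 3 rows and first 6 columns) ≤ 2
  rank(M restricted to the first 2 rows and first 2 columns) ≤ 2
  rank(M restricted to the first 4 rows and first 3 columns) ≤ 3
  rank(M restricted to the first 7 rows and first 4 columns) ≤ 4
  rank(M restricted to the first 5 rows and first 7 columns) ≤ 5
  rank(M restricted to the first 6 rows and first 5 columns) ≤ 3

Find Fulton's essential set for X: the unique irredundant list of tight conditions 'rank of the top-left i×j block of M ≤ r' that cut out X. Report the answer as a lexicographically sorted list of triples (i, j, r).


Reconstructing r_w from the 19 given conditions:

  R[1]: 0 | 0 | 0 | 0 | 0 | 1 | 1 | 1
  R[2]: 0 | 0 | 1 | 1 | 1 | 2 | 2 | 2
  R[3]: 0 | 0 | 1 | 1 | 1 | 2 | 2 | 3
  R[4]: 0 | 1 | 2 | 2 | 2 | 3 | 3 | 4
  R[5]: 0 | 1 | 2 | 3 | 3 | 4 | 4 | 5
  R[6]: 0 | 1 | 2 | 3 | 3 | 4 | 5 | 6
  R[7]: 1 | 2 | 3 | 4 | 4 | 5 | 6 | 7
  R[8]: 1 | 2 | 3 | 4 | 5 | 6 | 7 | 8

so w = (6, 3, 8, 2, 4, 7, 1, 5).

Rothe diagram D(w) (16 cells), 6 SE-corners (essential conditions):

[(1, 5, 0), (3, 2, 0), (3, 5, 1), (3, 7, 2), (6, 1, 0), (6, 5, 3)]


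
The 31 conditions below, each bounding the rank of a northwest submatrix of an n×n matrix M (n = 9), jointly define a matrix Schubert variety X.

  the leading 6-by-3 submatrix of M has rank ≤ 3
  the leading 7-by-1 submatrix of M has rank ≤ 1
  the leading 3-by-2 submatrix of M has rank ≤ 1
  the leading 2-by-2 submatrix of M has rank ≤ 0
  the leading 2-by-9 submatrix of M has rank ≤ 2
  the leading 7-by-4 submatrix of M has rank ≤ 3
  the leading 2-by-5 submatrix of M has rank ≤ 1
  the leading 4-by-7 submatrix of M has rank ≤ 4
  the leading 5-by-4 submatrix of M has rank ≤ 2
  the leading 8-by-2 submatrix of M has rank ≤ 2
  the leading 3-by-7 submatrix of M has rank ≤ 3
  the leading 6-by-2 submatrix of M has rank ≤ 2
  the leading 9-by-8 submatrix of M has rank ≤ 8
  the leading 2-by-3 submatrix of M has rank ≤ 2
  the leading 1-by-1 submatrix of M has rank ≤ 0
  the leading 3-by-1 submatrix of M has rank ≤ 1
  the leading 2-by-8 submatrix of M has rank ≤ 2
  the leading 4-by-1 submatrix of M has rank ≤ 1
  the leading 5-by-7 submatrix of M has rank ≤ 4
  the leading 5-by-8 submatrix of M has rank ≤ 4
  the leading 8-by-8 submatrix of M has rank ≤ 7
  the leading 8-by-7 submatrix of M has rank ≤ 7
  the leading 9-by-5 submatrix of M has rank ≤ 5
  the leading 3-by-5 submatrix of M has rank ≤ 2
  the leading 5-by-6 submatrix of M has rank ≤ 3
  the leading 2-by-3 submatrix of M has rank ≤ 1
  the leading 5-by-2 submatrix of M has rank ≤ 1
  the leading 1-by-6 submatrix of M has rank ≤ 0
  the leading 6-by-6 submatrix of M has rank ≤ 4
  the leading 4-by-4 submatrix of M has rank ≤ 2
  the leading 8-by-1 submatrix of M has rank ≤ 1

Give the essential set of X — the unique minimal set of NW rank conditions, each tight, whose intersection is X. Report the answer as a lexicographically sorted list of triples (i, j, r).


Recovering R(i,j) via the rank-extension bound from the 31 conditions:

  row 1: 0  0  0  0  0  0  1  1  1
  row 2: 0  0  1  1  1  1  2  2  2
  row 3: 1  1  2  2  2  2  3  3  3
  row 4: 1  1  2  2  3  3  4  4  4
  row 5: 1  1  2  2  3  3  4  4  5
  row 6: 1  2  3  3  4  4  5  5  6
  row 7: 1  2  3  3  4  5  6  6  7
  row 8: 1  2  3  4  5  6  7  7  8
  row 9: 1  2  3  4  5  6  7  8  9

the unique w with this rank table is (7, 3, 1, 5, 9, 2, 6, 4, 8).

|D(w)|=15, |Ess(w)|=7:

[(1, 6, 0), (2, 2, 0), (5, 2, 1), (5, 4, 2), (5, 6, 3), (5, 8, 4), (7, 4, 3)]


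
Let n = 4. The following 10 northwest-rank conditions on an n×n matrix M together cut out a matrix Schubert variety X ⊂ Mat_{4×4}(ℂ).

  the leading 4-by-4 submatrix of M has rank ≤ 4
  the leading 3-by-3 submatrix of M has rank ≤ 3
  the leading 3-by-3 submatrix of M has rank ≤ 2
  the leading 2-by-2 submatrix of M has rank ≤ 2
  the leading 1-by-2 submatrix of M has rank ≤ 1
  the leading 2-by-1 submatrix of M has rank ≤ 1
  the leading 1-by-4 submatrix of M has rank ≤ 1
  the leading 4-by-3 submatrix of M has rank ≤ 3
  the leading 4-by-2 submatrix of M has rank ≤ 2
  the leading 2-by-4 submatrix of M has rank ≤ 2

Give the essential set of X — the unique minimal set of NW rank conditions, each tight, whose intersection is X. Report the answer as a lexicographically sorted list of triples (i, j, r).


Computing R[i][j] = min implied NW-rank bound (n=4, 10 conditions):

  row 1: 1, 1, 1, 1
  row 2: 1, 2, 2, 2
  row 3: 1, 2, 2, 3
  row 4: 1, 2, 3, 4

hence w(1..4) = (1, 2, 4, 3).

|D(w)|=1, |Ess(w)|=1:

[(3, 3, 2)]


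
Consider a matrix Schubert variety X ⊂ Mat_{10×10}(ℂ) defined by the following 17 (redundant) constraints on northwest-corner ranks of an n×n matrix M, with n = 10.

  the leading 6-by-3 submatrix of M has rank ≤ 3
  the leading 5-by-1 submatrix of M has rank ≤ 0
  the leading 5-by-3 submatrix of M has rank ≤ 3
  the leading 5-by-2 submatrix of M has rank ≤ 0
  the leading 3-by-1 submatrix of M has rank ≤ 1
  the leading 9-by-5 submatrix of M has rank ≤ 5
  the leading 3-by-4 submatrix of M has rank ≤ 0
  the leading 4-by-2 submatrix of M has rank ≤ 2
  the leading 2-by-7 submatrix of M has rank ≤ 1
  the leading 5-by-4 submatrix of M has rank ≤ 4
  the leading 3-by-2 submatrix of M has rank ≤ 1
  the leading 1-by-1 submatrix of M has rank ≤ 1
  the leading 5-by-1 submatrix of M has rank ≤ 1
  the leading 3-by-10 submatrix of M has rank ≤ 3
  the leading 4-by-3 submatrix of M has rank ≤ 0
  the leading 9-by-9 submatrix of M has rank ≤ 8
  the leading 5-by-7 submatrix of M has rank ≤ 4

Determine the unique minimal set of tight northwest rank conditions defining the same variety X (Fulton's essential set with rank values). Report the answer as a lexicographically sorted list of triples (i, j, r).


Rank table r_w(10×10) implied by the 17 constraints:

  R[1]: 0, 0, 0, 0, 1, 1, 1, 1, 1, 1
  R[2]: 0, 0, 0, 0, 1, 1, 1, 2, 2, 2
  R[3]: 0, 0, 0, 0, 1, 2, 2, 3, 3, 3
  R[4]: 0, 0, 0, 1, 2, 3, 3, 4, 4, 4
  R[5]: 0, 0, 1, 2, 3, 4, 4, 5, 5, 5
  R[6]: 1, 1, 2, 3, 4, 5, 5, 6, 6, 6
  R[7]: 1, 2, 3, 4, 5, 6, 6, 7, 7, 7
  R[8]: 1, 2, 3, 4, 5, 6, 7, 8, 8, 8
  R[9]: 1, 2, 3, 4, 5, 6, 7, 8, 8, 9
  R[10]: 1, 2, 3, 4, 5, 6, 7, 8, 9, 10

hence w(1..10) = (5, 8, 6, 4, 3, 1, 2, 7, 10, 9).

|D(w)|=20, |Ess(w)|=5:

[(2, 7, 1), (3, 4, 0), (4, 3, 0), (5, 2, 0), (9, 9, 8)]


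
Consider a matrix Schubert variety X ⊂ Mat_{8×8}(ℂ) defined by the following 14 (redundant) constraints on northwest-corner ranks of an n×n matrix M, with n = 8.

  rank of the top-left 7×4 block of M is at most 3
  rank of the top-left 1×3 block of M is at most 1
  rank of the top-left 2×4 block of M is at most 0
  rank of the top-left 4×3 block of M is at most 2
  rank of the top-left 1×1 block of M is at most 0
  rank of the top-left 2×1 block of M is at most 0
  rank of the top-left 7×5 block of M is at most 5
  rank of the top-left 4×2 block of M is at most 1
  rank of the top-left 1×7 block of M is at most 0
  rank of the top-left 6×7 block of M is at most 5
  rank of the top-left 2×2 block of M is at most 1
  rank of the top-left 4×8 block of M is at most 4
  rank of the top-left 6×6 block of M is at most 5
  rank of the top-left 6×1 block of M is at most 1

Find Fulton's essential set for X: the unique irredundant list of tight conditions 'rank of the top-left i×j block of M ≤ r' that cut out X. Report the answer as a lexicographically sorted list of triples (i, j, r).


The tightest implied rank at each (i,j), from the 14 conditions:

  row 1: 0 | 0 | 0 | 0 | 0 | 0 | 0 | 1
  row 2: 0 | 0 | 0 | 0 | 1 | 1 | 1 | 2
  row 3: 1 | 1 | 1 | 1 | 2 | 2 | 2 | 3
  row 4: 1 | 1 | 2 | 2 | 3 | 3 | 3 | 4
  row 5: 1 | 2 | 3 | 3 | 4 | 4 | 4 | 5
  row 6: 1 | 2 | 3 | 3 | 4 | 5 | 5 | 6
  row 7: 1 | 2 | 3 | 3 | 4 | 5 | 6 | 7
  row 8: 1 | 2 | 3 | 4 | 5 | 6 | 7 | 8

hence w(1..8) = (8, 5, 1, 3, 2, 6, 7, 4).

|D(w)|=14, |Ess(w)|=4:

[(1, 7, 0), (2, 4, 0), (4, 2, 1), (7, 4, 3)]
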